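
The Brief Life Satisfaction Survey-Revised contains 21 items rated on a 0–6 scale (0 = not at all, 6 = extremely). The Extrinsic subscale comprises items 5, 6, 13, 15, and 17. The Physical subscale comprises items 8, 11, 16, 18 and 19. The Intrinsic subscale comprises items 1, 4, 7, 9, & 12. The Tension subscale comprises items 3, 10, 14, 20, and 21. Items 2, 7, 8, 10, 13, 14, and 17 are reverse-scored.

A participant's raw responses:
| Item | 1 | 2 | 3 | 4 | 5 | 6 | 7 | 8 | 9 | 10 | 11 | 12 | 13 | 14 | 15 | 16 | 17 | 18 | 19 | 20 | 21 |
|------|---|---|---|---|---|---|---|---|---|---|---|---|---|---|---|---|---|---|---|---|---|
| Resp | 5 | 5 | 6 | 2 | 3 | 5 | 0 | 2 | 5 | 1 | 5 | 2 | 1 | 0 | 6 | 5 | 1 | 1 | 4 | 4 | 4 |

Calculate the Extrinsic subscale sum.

Extrinsic items: 5, 6, 13, 15, 17.
Of these, items 13 & 17 are reverse-scored; reversed = (0+6) − raw = 6 − raw.
  item 5: 3
  item 6: 5
  item 13: 6 − 1 = 5
  item 15: 6
  item 17: 6 − 1 = 5
Sum = 3 + 5 + 5 + 6 + 5 = 24

24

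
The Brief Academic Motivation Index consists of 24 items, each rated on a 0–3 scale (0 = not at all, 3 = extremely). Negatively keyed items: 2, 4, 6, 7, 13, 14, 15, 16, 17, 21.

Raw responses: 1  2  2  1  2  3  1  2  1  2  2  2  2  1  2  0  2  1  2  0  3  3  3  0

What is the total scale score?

36

Reversing items 2, 4, 6, 7, 13, 14, 15, 16, 17, & 21 with 3 − raw:
Total = 1 + (3−2) + 2 + (3−1) + 2 + (3−3) + (3−1) + 2 + 1 + 2 + 2 + 2 + (3−2) + (3−1) + (3−2) + (3−0) + (3−2) + 1 + 2 + 0 + (3−3) + 3 + 3 + 0
      = 1 + 1 + 2 + 2 + 2 + 0 + 2 + 2 + 1 + 2 + 2 + 2 + 1 + 2 + 1 + 3 + 1 + 1 + 2 + 0 + 0 + 3 + 3 + 0 = 36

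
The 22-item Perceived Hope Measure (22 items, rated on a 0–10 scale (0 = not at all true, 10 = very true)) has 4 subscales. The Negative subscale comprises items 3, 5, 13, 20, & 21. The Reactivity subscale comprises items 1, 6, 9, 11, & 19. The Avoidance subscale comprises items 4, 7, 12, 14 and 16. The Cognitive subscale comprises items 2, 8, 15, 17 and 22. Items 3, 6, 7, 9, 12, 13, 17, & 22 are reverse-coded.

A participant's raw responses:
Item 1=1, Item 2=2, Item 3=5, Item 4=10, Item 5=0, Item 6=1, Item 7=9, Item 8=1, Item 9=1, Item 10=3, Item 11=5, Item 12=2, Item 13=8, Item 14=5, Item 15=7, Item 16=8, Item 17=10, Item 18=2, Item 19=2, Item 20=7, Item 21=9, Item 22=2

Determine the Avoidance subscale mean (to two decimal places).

Avoidance items: 4, 7, 12, 14, 16.
Of these, items 7 & 12 are reverse-coded; on a 0–10 scale, reversed = 10 − raw.
  item 4: 10
  item 7: 10 − 9 = 1
  item 12: 10 − 2 = 8
  item 14: 5
  item 16: 8
Sum = 10 + 1 + 8 + 5 + 8 = 32
Mean = 32 / 5 = 6.40

6.40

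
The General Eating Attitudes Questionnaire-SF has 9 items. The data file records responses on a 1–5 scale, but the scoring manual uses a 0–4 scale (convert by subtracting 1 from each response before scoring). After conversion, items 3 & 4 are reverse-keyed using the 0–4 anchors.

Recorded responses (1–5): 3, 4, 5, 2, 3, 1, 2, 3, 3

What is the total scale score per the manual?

Convert to 0–4: 2, 3, 4, 1, 2, 0, 1, 2, 2
Reverse-coded (on a 0–4 scale, reversed = 4 − raw):
  item 3: 4 − 4 = 0
  item 4: 4 − 1 = 3
Scored: 2, 3, 0, 3, 2, 0, 1, 2, 2
Total = 15

15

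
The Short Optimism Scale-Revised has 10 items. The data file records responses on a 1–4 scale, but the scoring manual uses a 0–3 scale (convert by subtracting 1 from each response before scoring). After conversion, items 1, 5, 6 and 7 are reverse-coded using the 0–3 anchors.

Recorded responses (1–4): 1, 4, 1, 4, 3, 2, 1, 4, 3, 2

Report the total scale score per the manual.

21

Convert to 0–3: 0, 3, 0, 3, 2, 1, 0, 3, 2, 1
Reverse-coded (reverse-coded value = 3 − response):
  item 1: 3 − 0 = 3
  item 5: 3 − 2 = 1
  item 6: 3 − 1 = 2
  item 7: 3 − 0 = 3
Scored: 3, 3, 0, 3, 1, 2, 3, 3, 2, 1
Total = 21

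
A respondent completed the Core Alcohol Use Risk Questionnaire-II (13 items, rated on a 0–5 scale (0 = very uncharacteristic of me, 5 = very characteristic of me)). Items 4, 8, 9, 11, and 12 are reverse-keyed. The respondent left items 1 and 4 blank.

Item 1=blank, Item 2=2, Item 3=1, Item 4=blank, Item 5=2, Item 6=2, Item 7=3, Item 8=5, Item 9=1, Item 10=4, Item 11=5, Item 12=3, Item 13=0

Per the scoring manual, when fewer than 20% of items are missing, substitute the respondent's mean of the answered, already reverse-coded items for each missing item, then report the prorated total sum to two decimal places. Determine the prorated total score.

Reverse-coded (reversed = (0+5) − raw = 5 − raw):
  item 8: 5 − 5 = 0
  item 9: 5 − 1 = 4
  item 11: 5 − 5 = 0
  item 12: 5 − 3 = 2
Completed scored items (11 of 13): 2, 1, 2, 2, 3, 0, 4, 4, 0, 2, 0; sum = 20.
Person mean = 20 / 11 ≈ 1.8182
Prorated total = (20 / 11) × 13 = 23.64 (to 2 dp)

23.64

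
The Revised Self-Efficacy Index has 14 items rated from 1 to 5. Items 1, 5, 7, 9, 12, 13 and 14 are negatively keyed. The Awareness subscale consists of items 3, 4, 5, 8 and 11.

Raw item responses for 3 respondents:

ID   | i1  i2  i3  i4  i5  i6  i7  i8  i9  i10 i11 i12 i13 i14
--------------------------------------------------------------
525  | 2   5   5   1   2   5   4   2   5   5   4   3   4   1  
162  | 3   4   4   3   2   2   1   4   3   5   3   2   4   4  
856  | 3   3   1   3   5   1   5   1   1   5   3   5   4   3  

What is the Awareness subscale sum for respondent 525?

16

Respondent 525 raw: 2, 5, 5, 1, 2, 5, 4, 2, 5, 5, 4, 3, 4, 1.
Awareness items: 3, 4, 5, 8, 11.
Reverse-coded (reverse-coded value = 6 − response):
  item 3: 5
  item 4: 1
  item 5: 6 − 2 = 4
  item 8: 2
  item 11: 4
Sum = 5 + 1 + 4 + 2 + 4 = 16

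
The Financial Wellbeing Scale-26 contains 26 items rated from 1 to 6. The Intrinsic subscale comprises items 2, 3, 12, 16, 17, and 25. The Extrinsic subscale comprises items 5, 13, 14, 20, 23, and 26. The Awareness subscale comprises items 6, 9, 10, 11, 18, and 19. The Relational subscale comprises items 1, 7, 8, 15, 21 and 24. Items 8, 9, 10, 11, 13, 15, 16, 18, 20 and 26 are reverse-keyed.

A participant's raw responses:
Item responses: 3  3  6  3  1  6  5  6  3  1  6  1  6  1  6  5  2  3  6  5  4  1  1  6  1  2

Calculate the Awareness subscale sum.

Awareness items: 6, 9, 10, 11, 18, 19.
Of these, items 9, 10, 11, and 18 are reverse-keyed; on a 1–6 scale, reversed = 7 − raw.
  item 6: 6
  item 9: 7 − 3 = 4
  item 10: 7 − 1 = 6
  item 11: 7 − 6 = 1
  item 18: 7 − 3 = 4
  item 19: 6
Sum = 6 + 4 + 6 + 1 + 4 + 6 = 27

27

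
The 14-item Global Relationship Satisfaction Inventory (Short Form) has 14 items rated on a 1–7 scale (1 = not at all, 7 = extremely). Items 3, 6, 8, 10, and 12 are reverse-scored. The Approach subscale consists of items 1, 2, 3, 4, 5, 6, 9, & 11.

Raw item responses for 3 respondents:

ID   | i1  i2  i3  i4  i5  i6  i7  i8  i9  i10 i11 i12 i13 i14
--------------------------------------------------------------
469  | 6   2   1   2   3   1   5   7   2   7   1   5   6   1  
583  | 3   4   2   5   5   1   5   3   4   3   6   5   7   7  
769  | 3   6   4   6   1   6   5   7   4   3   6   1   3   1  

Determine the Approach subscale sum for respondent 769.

32

Respondent 769 raw: 3, 6, 4, 6, 1, 6, 5, 7, 4, 3, 6, 1, 3, 1.
Approach items: 1, 2, 3, 4, 5, 6, 9, 11.
Reverse-coded (reverse-coded value = 8 − response):
  item 1: 3
  item 2: 6
  item 3: 8 − 4 = 4
  item 4: 6
  item 5: 1
  item 6: 8 − 6 = 2
  item 9: 4
  item 11: 6
Sum = 3 + 6 + 4 + 6 + 1 + 2 + 4 + 6 = 32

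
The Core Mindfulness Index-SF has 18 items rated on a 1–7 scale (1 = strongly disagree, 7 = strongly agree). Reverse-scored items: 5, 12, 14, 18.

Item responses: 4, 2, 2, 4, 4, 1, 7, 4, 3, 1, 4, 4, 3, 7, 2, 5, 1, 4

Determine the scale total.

Reversing items 5, 12, 14, and 18 with 8 − raw:
Total = 4 + 2 + 2 + 4 + (8−4) + 1 + 7 + 4 + 3 + 1 + 4 + (8−4) + 3 + (8−7) + 2 + 5 + 1 + (8−4)
      = 4 + 2 + 2 + 4 + 4 + 1 + 7 + 4 + 3 + 1 + 4 + 4 + 3 + 1 + 2 + 5 + 1 + 4 = 56

56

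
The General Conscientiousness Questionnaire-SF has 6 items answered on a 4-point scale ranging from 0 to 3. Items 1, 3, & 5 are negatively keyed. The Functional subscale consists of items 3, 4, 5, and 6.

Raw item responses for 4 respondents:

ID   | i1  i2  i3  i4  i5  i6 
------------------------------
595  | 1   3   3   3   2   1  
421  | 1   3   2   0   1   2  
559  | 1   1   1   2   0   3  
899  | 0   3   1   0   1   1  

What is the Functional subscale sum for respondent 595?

5

Respondent 595 raw: 1, 3, 3, 3, 2, 1.
Functional items: 3, 4, 5, 6.
Reverse-coded (reversed = (0+3) − raw = 3 − raw):
  item 3: 3 − 3 = 0
  item 4: 3
  item 5: 3 − 2 = 1
  item 6: 1
Sum = 0 + 3 + 1 + 1 = 5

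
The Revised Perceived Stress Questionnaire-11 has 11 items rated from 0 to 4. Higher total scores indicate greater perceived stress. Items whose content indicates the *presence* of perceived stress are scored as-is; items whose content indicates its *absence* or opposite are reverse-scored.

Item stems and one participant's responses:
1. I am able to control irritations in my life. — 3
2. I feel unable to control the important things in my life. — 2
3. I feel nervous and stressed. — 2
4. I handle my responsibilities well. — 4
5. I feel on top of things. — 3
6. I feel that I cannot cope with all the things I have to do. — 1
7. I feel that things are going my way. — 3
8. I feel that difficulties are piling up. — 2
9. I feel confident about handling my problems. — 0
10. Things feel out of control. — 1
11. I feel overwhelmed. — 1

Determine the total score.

16

Items 1, 4, 5, 7, 9 describe the absence/opposite of perceived stress → reverse-score.
reversed = (0+4) − raw = 4 − raw.
  item 1: 4 − 3 = 1
  item 2: 2
  item 3: 2
  item 4: 4 − 4 = 0
  item 5: 4 − 3 = 1
  item 6: 1
  item 7: 4 − 3 = 1
  item 8: 2
  item 9: 4 − 0 = 4
  item 10: 1
  item 11: 1
Total = 1 + 2 + 2 + 0 + 1 + 1 + 1 + 2 + 4 + 1 + 1 = 16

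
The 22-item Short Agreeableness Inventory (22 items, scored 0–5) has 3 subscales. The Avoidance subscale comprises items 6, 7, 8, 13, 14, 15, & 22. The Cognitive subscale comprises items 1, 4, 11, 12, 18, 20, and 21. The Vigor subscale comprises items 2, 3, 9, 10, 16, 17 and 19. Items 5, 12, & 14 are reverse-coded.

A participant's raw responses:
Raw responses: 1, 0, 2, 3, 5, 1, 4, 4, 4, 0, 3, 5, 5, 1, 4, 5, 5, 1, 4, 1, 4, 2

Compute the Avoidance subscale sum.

24

Avoidance items: 6, 7, 8, 13, 14, 15, 22.
Of these, item 14 is reverse-coded; on a 0–5 scale, reversed = 5 − raw.
  item 6: 1
  item 7: 4
  item 8: 4
  item 13: 5
  item 14: 5 − 1 = 4
  item 15: 4
  item 22: 2
Sum = 1 + 4 + 4 + 5 + 4 + 4 + 2 = 24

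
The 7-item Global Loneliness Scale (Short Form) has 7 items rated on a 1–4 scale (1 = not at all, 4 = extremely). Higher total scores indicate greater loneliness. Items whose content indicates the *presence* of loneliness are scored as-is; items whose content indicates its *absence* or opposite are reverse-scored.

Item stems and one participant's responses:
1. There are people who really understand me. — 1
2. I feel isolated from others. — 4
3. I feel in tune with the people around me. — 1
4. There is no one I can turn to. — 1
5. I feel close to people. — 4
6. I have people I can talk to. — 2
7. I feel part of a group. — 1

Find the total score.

21

Items 1, 3, 5, 6, 7 describe the absence/opposite of loneliness → reverse-score.
reverse-coded value = 5 − response.
  item 1: 5 − 1 = 4
  item 2: 4
  item 3: 5 − 1 = 4
  item 4: 1
  item 5: 5 − 4 = 1
  item 6: 5 − 2 = 3
  item 7: 5 − 1 = 4
Total = 4 + 4 + 4 + 1 + 1 + 3 + 4 = 21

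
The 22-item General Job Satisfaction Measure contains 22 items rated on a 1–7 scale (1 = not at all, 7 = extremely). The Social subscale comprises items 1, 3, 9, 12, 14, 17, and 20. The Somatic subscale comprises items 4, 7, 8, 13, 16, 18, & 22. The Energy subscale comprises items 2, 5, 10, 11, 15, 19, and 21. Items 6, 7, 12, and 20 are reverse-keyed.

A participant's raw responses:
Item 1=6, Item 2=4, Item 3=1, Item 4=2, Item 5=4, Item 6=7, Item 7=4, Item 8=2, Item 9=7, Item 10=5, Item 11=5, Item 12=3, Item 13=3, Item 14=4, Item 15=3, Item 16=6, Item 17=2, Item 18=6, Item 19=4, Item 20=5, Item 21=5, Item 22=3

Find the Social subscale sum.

28

Social items: 1, 3, 9, 12, 14, 17, 20.
Of these, items 12 & 20 are reverse-keyed; on a 1–7 scale, reversed = 8 − raw.
  item 1: 6
  item 3: 1
  item 9: 7
  item 12: 8 − 3 = 5
  item 14: 4
  item 17: 2
  item 20: 8 − 5 = 3
Sum = 6 + 1 + 7 + 5 + 4 + 2 + 3 = 28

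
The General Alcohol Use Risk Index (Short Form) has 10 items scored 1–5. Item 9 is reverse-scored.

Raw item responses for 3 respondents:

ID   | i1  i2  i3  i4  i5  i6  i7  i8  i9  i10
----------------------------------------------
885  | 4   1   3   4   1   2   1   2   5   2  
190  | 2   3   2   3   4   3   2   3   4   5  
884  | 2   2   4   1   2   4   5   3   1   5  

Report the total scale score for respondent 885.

21

Respondent 885 raw: 4, 1, 3, 4, 1, 2, 1, 2, 5, 2.
Reverse-coded (reversed = (1+5) − raw = 6 − raw):
  item 1: 4
  item 2: 1
  item 3: 3
  item 4: 4
  item 5: 1
  item 6: 2
  item 7: 1
  item 8: 2
  item 9: 6 − 5 = 1
  item 10: 2
Sum = 4 + 1 + 3 + 4 + 1 + 2 + 1 + 2 + 1 + 2 = 21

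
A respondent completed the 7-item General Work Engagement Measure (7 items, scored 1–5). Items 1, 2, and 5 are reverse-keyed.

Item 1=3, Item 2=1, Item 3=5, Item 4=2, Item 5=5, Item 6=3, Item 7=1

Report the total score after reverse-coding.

Apply reverse scoring (on a 1–5 scale, reversed = 6 − raw):
  item 1: 6 − 3 = 3
  item 2: 6 − 1 = 5
  item 5: 6 − 5 = 1
After reverse-coding: 3, 5, 5, 2, 1, 3, 1
Total = 3 + 5 + 5 + 2 + 1 + 3 + 1 = 20

20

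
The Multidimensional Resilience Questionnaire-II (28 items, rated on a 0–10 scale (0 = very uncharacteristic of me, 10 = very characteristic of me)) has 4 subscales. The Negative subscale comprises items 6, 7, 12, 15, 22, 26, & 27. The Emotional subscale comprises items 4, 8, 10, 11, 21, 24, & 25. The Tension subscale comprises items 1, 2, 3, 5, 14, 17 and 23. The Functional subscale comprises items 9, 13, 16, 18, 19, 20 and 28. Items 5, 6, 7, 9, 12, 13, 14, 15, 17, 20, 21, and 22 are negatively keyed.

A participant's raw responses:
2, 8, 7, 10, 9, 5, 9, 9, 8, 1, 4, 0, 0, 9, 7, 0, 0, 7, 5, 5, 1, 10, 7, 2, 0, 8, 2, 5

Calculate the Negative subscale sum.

Negative items: 6, 7, 12, 15, 22, 26, 27.
Of these, items 6, 7, 12, 15, & 22 are negatively keyed; reversed = (0+10) − raw = 10 − raw.
  item 6: 10 − 5 = 5
  item 7: 10 − 9 = 1
  item 12: 10 − 0 = 10
  item 15: 10 − 7 = 3
  item 22: 10 − 10 = 0
  item 26: 8
  item 27: 2
Sum = 5 + 1 + 10 + 3 + 0 + 8 + 2 = 29

29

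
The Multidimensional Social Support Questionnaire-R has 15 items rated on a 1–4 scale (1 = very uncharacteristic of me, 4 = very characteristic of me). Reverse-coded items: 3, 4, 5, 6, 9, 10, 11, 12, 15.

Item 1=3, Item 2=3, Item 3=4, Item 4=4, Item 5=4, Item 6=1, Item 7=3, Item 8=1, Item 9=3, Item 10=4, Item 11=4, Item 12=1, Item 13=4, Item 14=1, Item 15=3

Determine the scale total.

Reverse-coded items use 5 − raw:
  item 3: 5 − 4 = 1
  item 4: 5 − 4 = 1
  item 5: 5 − 4 = 1
  item 6: 5 − 1 = 4
  item 9: 5 − 3 = 2
  item 10: 5 − 4 = 1
  item 11: 5 − 4 = 1
  item 12: 5 − 1 = 4
  item 15: 5 − 3 = 2
Scored items: 3, 3, 1, 1, 1, 4, 3, 1, 2, 1, 1, 4, 4, 1, 2
Total = 3 + 3 + 1 + 1 + 1 + 4 + 3 + 1 + 2 + 1 + 1 + 4 + 4 + 1 + 2 = 32

32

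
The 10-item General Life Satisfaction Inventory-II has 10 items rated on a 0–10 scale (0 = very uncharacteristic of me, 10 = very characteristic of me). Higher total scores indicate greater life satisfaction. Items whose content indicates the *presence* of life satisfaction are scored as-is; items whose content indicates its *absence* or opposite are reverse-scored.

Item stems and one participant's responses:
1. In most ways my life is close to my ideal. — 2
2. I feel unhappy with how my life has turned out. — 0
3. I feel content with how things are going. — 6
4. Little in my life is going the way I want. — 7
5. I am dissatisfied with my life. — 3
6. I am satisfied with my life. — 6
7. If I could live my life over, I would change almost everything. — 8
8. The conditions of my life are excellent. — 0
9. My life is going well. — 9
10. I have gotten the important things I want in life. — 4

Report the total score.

49

Items 2, 4, 5, 7 describe the absence/opposite of life satisfaction → reverse-score.
reversed = (0+10) − raw = 10 − raw.
  item 1: 2
  item 2: 10 − 0 = 10
  item 3: 6
  item 4: 10 − 7 = 3
  item 5: 10 − 3 = 7
  item 6: 6
  item 7: 10 − 8 = 2
  item 8: 0
  item 9: 9
  item 10: 4
Total = 2 + 10 + 6 + 3 + 7 + 6 + 2 + 0 + 9 + 4 = 49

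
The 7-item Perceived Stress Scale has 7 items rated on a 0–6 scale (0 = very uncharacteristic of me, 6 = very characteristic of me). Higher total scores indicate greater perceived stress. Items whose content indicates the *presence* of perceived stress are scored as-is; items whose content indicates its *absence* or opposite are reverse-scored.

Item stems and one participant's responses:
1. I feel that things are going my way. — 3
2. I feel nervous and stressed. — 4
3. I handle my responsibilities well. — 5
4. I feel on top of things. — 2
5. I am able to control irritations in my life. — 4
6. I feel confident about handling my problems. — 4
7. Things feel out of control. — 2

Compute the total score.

18

Items 1, 3, 4, 5, 6 describe the absence/opposite of perceived stress → reverse-score.
reverse-coded value = 6 − response.
  item 1: 6 − 3 = 3
  item 2: 4
  item 3: 6 − 5 = 1
  item 4: 6 − 2 = 4
  item 5: 6 − 4 = 2
  item 6: 6 − 4 = 2
  item 7: 2
Total = 3 + 4 + 1 + 4 + 2 + 2 + 2 = 18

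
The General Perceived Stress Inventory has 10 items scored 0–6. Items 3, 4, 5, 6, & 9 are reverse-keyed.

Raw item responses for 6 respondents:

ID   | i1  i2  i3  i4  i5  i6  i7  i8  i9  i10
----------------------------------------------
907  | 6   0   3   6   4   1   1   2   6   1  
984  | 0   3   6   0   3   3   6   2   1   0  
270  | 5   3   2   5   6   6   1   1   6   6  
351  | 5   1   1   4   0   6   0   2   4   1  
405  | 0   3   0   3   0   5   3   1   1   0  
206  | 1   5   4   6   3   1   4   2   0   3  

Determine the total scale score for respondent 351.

Respondent 351 raw: 5, 1, 1, 4, 0, 6, 0, 2, 4, 1.
Reverse-coded (on a 0–6 scale, reversed = 6 − raw):
  item 1: 5
  item 2: 1
  item 3: 6 − 1 = 5
  item 4: 6 − 4 = 2
  item 5: 6 − 0 = 6
  item 6: 6 − 6 = 0
  item 7: 0
  item 8: 2
  item 9: 6 − 4 = 2
  item 10: 1
Sum = 5 + 1 + 5 + 2 + 6 + 0 + 0 + 2 + 2 + 1 = 24

24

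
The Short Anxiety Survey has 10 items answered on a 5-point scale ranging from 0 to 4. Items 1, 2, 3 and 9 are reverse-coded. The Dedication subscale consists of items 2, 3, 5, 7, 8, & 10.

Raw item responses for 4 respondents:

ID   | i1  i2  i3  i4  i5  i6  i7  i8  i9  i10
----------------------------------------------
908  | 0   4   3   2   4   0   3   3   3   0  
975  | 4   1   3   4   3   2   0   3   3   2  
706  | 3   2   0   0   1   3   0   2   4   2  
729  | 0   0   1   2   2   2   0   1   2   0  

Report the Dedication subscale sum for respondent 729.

Respondent 729 raw: 0, 0, 1, 2, 2, 2, 0, 1, 2, 0.
Dedication items: 2, 3, 5, 7, 8, 10.
Reverse-coded (reverse-coded value = 4 − response):
  item 2: 4 − 0 = 4
  item 3: 4 − 1 = 3
  item 5: 2
  item 7: 0
  item 8: 1
  item 10: 0
Sum = 4 + 3 + 2 + 0 + 1 + 0 = 10

10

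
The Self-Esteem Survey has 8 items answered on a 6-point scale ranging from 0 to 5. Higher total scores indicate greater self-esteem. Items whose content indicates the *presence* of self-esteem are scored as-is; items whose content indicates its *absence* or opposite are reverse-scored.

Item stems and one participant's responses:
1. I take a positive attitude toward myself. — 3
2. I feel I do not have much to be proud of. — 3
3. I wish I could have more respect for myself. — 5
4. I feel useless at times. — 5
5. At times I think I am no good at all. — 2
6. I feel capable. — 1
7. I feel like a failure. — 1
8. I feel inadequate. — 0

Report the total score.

18

Items 2, 3, 4, 5, 7, 8 describe the absence/opposite of self-esteem → reverse-score.
reversed = (0+5) − raw = 5 − raw.
  item 1: 3
  item 2: 5 − 3 = 2
  item 3: 5 − 5 = 0
  item 4: 5 − 5 = 0
  item 5: 5 − 2 = 3
  item 6: 1
  item 7: 5 − 1 = 4
  item 8: 5 − 0 = 5
Total = 3 + 2 + 0 + 0 + 3 + 1 + 4 + 5 = 18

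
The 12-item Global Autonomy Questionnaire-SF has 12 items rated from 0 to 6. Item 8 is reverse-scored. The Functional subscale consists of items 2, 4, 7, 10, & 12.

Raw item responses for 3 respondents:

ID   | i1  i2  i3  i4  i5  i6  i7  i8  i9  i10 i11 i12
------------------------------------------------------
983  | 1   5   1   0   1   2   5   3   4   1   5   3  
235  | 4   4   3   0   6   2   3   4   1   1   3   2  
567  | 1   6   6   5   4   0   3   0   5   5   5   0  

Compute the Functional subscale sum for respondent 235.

10

Respondent 235 raw: 4, 4, 3, 0, 6, 2, 3, 4, 1, 1, 3, 2.
Functional items: 2, 4, 7, 10, 12.
Reverse-coded (on a 0–6 scale, reversed = 6 − raw):
  item 2: 4
  item 4: 0
  item 7: 3
  item 10: 1
  item 12: 2
Sum = 4 + 0 + 3 + 1 + 2 = 10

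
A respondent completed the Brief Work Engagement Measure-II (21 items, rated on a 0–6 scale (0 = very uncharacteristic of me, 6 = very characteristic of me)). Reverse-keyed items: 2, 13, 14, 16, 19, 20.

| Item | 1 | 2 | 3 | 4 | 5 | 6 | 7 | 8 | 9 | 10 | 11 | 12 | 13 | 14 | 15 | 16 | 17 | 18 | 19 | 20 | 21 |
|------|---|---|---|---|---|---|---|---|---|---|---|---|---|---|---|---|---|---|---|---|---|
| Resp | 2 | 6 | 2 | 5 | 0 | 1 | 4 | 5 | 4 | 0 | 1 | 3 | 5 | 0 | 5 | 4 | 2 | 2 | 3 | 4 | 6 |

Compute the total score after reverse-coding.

Raw sum = 64. Reverse-keyed items: 2, 13, 14, 16, 19, 20; their raw sum = 22.
Each reversal replaces raw with 6 − raw, changing the total by 6 − 2·raw per item.
Total = 64 + 6·6 − 2·22 = 64 + 36 − 44 = 56

56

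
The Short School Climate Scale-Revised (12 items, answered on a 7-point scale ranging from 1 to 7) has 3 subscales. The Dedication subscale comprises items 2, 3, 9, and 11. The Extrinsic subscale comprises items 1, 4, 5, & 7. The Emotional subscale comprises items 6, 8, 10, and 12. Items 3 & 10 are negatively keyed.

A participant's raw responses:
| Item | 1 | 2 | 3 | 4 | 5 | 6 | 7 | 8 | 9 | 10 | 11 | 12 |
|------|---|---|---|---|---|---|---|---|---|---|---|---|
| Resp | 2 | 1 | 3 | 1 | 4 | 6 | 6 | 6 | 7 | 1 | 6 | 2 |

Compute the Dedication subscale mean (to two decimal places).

Dedication items: 2, 3, 9, 11.
Of these, item 3 is negatively keyed; reversed = (1+7) − raw = 8 − raw.
  item 2: 1
  item 3: 8 − 3 = 5
  item 9: 7
  item 11: 6
Sum = 1 + 5 + 7 + 6 = 19
Mean = 19 / 4 = 4.75

4.75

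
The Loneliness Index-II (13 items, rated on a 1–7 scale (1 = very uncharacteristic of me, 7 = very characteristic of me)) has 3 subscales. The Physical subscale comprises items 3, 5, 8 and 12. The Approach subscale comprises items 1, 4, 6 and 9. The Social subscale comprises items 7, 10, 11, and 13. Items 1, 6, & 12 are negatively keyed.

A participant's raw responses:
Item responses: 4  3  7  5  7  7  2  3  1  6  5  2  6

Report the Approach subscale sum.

Approach items: 1, 4, 6, 9.
Of these, items 1 and 6 are negatively keyed; on a 1–7 scale, reversed = 8 − raw.
  item 1: 8 − 4 = 4
  item 4: 5
  item 6: 8 − 7 = 1
  item 9: 1
Sum = 4 + 5 + 1 + 1 = 11

11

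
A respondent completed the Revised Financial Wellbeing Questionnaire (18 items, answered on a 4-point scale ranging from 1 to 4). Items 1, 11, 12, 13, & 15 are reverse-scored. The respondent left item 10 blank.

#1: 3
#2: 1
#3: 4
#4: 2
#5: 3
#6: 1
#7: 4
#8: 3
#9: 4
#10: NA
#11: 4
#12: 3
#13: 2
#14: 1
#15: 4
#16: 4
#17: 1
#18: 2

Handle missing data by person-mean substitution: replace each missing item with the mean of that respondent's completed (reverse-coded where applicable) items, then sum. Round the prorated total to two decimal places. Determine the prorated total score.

41.29

Reverse-coded (reverse-coded value = 5 − response):
  item 1: 5 − 3 = 2
  item 11: 5 − 4 = 1
  item 12: 5 − 3 = 2
  item 13: 5 − 2 = 3
  item 15: 5 − 4 = 1
Completed scored items (17 of 18): 2, 1, 4, 2, 3, 1, 4, 3, 4, 1, 2, 3, 1, 1, 4, 1, 2; sum = 39.
Person mean = 39 / 17 ≈ 2.2941
Prorated total = (39 / 17) × 18 = 41.29 (to 2 dp)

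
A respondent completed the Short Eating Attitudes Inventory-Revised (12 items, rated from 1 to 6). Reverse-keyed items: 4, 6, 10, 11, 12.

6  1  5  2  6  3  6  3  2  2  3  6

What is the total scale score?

Apply reverse scoring (reverse-coded value = 7 − response):
  item 4: 7 − 2 = 5
  item 6: 7 − 3 = 4
  item 10: 7 − 2 = 5
  item 11: 7 − 3 = 4
  item 12: 7 − 6 = 1
After reverse-coding: 6, 1, 5, 5, 6, 4, 6, 3, 2, 5, 4, 1
Total = 6 + 1 + 5 + 5 + 6 + 4 + 6 + 3 + 2 + 5 + 4 + 1 = 48

48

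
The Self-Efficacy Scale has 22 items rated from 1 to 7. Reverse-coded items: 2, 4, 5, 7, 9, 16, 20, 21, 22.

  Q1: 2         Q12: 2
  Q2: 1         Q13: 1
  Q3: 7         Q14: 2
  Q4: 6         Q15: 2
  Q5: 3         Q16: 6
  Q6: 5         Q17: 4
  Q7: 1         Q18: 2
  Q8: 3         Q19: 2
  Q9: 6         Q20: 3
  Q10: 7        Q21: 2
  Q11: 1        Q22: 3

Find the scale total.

Reverse-coded items (on a 1–7 scale, reversed = 8 − raw):
  item 2: 8 − 1 = 7
  item 4: 8 − 6 = 2
  item 5: 8 − 3 = 5
  item 7: 8 − 1 = 7
  item 9: 8 − 6 = 2
  item 16: 8 − 6 = 2
  item 20: 8 − 3 = 5
  item 21: 8 − 2 = 6
  item 22: 8 − 3 = 5
Scored items: 2, 7, 7, 2, 5, 5, 7, 3, 2, 7, 1, 2, 1, 2, 2, 2, 4, 2, 2, 5, 6, 5
Total = 2 + 7 + 7 + 2 + 5 + 5 + 7 + 3 + 2 + 7 + 1 + 2 + 1 + 2 + 2 + 2 + 4 + 2 + 2 + 5 + 6 + 5 = 81

81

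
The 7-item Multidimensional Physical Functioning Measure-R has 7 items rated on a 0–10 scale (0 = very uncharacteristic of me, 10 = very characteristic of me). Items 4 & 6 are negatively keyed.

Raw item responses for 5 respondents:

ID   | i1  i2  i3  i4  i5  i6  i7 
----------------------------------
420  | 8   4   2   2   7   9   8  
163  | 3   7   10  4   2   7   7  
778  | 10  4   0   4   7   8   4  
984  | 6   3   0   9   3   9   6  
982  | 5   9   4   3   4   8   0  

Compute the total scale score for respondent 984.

Respondent 984 raw: 6, 3, 0, 9, 3, 9, 6.
Reverse-coded (on a 0–10 scale, reversed = 10 − raw):
  item 1: 6
  item 2: 3
  item 3: 0
  item 4: 10 − 9 = 1
  item 5: 3
  item 6: 10 − 9 = 1
  item 7: 6
Sum = 6 + 3 + 0 + 1 + 3 + 1 + 6 = 20

20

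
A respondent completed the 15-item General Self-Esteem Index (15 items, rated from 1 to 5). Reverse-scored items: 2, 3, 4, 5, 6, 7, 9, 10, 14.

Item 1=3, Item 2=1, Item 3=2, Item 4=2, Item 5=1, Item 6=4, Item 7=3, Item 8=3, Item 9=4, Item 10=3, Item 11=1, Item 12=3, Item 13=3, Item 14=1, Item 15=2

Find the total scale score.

48

Apply reverse scoring (reverse-coded value = 6 − response):
  item 2: 6 − 1 = 5
  item 3: 6 − 2 = 4
  item 4: 6 − 2 = 4
  item 5: 6 − 1 = 5
  item 6: 6 − 4 = 2
  item 7: 6 − 3 = 3
  item 9: 6 − 4 = 2
  item 10: 6 − 3 = 3
  item 14: 6 − 1 = 5
Scored responses: 3, 5, 4, 4, 5, 2, 3, 3, 2, 3, 1, 3, 3, 5, 2
Total = 3 + 5 + 4 + 4 + 5 + 2 + 3 + 3 + 2 + 3 + 1 + 3 + 3 + 5 + 2 = 48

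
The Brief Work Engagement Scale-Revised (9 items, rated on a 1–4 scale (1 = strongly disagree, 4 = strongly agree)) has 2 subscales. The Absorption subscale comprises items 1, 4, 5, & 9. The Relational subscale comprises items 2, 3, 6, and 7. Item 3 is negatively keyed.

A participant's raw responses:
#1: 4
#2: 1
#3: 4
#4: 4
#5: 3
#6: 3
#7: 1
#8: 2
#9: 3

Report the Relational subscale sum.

6

Relational items: 2, 3, 6, 7.
Of these, item 3 is negatively keyed; reverse-coded value = 5 − response.
  item 2: 1
  item 3: 5 − 4 = 1
  item 6: 3
  item 7: 1
Sum = 1 + 1 + 3 + 1 = 6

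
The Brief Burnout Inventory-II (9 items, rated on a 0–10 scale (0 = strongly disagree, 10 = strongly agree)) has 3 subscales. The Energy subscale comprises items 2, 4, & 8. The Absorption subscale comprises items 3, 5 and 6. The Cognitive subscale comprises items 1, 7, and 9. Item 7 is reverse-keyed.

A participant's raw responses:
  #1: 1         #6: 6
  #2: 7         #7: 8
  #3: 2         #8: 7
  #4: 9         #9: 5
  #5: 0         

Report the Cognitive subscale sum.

8

Cognitive items: 1, 7, 9.
Of these, item 7 is reverse-keyed; reversed = (0+10) − raw = 10 − raw.
  item 1: 1
  item 7: 10 − 8 = 2
  item 9: 5
Sum = 1 + 2 + 5 = 8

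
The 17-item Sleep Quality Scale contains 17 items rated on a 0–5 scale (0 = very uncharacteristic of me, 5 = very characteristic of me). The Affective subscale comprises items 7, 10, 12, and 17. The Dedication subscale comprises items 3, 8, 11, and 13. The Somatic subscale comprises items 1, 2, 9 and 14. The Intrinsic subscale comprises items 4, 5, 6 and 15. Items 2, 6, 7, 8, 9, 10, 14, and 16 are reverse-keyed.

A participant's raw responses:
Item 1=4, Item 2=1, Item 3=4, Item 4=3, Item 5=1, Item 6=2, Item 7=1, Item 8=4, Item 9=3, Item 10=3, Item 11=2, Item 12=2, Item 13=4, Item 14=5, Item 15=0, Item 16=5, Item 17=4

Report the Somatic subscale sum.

Somatic items: 1, 2, 9, 14.
Of these, items 2, 9 and 14 are reverse-keyed; reversed = (0+5) − raw = 5 − raw.
  item 1: 4
  item 2: 5 − 1 = 4
  item 9: 5 − 3 = 2
  item 14: 5 − 5 = 0
Sum = 4 + 4 + 2 + 0 = 10

10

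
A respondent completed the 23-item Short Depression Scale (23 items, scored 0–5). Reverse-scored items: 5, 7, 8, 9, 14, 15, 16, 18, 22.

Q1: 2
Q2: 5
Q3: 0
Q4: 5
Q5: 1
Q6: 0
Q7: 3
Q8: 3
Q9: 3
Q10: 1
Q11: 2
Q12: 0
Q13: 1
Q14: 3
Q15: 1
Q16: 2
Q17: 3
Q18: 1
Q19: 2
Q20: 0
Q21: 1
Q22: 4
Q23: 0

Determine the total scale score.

46

Reverse-coded items (reverse-coded value = 5 − response):
  item 5: 5 − 1 = 4
  item 7: 5 − 3 = 2
  item 8: 5 − 3 = 2
  item 9: 5 − 3 = 2
  item 14: 5 − 3 = 2
  item 15: 5 − 1 = 4
  item 16: 5 − 2 = 3
  item 18: 5 − 1 = 4
  item 22: 5 − 4 = 1
Scored items: 2, 5, 0, 5, 4, 0, 2, 2, 2, 1, 2, 0, 1, 2, 4, 3, 3, 4, 2, 0, 1, 1, 0
Total = 2 + 5 + 0 + 5 + 4 + 0 + 2 + 2 + 2 + 1 + 2 + 0 + 1 + 2 + 4 + 3 + 3 + 4 + 2 + 0 + 1 + 1 + 0 = 46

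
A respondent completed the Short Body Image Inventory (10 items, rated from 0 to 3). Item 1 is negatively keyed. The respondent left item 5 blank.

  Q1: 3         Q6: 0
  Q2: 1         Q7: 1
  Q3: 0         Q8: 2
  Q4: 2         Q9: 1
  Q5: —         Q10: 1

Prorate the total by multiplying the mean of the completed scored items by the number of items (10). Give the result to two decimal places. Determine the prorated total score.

8.89

Reverse-coded (reverse-coded value = 3 − response):
  item 1: 3 − 3 = 0
Completed scored items (9 of 10): 0, 1, 0, 2, 0, 1, 2, 1, 1; sum = 8.
Person mean = 8 / 9 ≈ 0.8889
Prorated total = (8 / 9) × 10 = 8.89 (to 2 dp)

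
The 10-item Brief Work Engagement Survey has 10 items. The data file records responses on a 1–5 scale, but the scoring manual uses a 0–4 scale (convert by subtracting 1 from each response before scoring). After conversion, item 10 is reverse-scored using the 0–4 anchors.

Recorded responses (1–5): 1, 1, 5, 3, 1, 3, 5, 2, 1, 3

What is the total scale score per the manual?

15

Convert to 0–4: 0, 0, 4, 2, 0, 2, 4, 1, 0, 2
Reverse-coded (reverse-coded value = 4 − response):
  item 10: 4 − 2 = 2
Scored: 0, 0, 4, 2, 0, 2, 4, 1, 0, 2
Total = 15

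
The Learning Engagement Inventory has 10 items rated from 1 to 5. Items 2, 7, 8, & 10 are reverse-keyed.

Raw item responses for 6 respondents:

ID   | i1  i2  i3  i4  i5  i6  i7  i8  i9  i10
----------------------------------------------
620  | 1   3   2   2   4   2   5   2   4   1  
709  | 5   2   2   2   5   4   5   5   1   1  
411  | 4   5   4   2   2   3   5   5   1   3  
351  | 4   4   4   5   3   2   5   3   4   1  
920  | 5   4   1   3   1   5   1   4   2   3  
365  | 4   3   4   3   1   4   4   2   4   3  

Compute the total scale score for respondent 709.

Respondent 709 raw: 5, 2, 2, 2, 5, 4, 5, 5, 1, 1.
Reverse-coded (reverse-coded value = 6 − response):
  item 1: 5
  item 2: 6 − 2 = 4
  item 3: 2
  item 4: 2
  item 5: 5
  item 6: 4
  item 7: 6 − 5 = 1
  item 8: 6 − 5 = 1
  item 9: 1
  item 10: 6 − 1 = 5
Sum = 5 + 4 + 2 + 2 + 5 + 4 + 1 + 1 + 1 + 5 = 30

30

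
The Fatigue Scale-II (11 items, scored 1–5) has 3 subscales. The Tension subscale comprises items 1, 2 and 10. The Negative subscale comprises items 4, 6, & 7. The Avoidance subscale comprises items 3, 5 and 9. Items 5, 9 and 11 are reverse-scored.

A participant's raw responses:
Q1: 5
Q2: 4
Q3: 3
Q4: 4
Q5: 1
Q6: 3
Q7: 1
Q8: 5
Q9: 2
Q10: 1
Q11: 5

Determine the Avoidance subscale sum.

Avoidance items: 3, 5, 9.
Of these, items 5 and 9 are reverse-scored; reversed = (1+5) − raw = 6 − raw.
  item 3: 3
  item 5: 6 − 1 = 5
  item 9: 6 − 2 = 4
Sum = 3 + 5 + 4 = 12

12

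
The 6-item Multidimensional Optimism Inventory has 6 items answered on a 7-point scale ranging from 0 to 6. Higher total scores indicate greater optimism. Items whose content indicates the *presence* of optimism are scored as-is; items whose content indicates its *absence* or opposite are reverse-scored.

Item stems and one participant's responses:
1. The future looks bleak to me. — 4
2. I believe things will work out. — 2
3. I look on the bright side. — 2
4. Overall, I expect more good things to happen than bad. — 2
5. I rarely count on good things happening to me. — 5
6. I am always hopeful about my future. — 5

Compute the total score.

Items 1, 5 describe the absence/opposite of optimism → reverse-score.
reverse-coded value = 6 − response.
  item 1: 6 − 4 = 2
  item 2: 2
  item 3: 2
  item 4: 2
  item 5: 6 − 5 = 1
  item 6: 5
Total = 2 + 2 + 2 + 2 + 1 + 5 = 14

14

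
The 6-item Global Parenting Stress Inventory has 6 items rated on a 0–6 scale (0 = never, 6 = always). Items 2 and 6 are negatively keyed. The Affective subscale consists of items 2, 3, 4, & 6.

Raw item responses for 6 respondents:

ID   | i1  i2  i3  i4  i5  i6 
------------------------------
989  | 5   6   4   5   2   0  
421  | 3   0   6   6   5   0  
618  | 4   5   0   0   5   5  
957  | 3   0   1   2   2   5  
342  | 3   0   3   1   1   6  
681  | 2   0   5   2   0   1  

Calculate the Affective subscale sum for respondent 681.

Respondent 681 raw: 2, 0, 5, 2, 0, 1.
Affective items: 2, 3, 4, 6.
Reverse-coded (on a 0–6 scale, reversed = 6 − raw):
  item 2: 6 − 0 = 6
  item 3: 5
  item 4: 2
  item 6: 6 − 1 = 5
Sum = 6 + 5 + 2 + 5 = 18

18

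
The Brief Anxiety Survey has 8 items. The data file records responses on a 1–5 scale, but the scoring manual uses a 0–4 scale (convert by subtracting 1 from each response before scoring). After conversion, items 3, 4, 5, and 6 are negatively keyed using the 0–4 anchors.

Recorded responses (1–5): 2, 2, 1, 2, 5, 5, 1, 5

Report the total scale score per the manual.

Convert to 0–4: 1, 1, 0, 1, 4, 4, 0, 4
Reverse-coded (on a 0–4 scale, reversed = 4 − raw):
  item 3: 4 − 0 = 4
  item 4: 4 − 1 = 3
  item 5: 4 − 4 = 0
  item 6: 4 − 4 = 0
Scored: 1, 1, 4, 3, 0, 0, 0, 4
Total = 13

13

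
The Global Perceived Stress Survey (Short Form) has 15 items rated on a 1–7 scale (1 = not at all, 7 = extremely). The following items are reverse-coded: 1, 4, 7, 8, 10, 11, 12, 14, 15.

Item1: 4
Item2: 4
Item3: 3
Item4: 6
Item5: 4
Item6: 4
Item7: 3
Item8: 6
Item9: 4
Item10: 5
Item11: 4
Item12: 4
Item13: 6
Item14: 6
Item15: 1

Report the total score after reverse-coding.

58

Raw sum = 64. Reverse-coded items: 1, 4, 7, 8, 10, 11, 12, 14, 15; their raw sum = 39.
Each reversal replaces raw with 8 − raw, changing the total by 8 − 2·raw per item.
Total = 64 + 9·8 − 2·39 = 64 + 72 − 78 = 58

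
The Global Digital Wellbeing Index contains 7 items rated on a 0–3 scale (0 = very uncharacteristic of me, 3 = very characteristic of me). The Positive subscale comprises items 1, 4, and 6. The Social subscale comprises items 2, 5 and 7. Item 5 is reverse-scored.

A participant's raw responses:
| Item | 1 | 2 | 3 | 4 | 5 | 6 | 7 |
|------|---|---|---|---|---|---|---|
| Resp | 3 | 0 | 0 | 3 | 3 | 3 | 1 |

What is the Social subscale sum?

Social items: 2, 5, 7.
Of these, item 5 is reverse-scored; reversed = (0+3) − raw = 3 − raw.
  item 2: 0
  item 5: 3 − 3 = 0
  item 7: 1
Sum = 0 + 0 + 1 = 1

1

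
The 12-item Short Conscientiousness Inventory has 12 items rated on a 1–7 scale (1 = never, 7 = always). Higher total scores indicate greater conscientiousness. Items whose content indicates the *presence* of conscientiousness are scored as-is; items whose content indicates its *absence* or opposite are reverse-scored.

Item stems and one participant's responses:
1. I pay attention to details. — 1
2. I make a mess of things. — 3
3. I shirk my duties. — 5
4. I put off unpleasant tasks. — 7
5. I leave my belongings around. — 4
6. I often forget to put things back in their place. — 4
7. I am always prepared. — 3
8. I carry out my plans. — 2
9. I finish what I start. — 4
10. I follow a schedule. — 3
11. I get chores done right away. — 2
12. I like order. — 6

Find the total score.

38

Items 2, 3, 4, 5, 6 describe the absence/opposite of conscientiousness → reverse-score.
on a 1–7 scale, reversed = 8 − raw.
  item 1: 1
  item 2: 8 − 3 = 5
  item 3: 8 − 5 = 3
  item 4: 8 − 7 = 1
  item 5: 8 − 4 = 4
  item 6: 8 − 4 = 4
  item 7: 3
  item 8: 2
  item 9: 4
  item 10: 3
  item 11: 2
  item 12: 6
Total = 1 + 5 + 3 + 1 + 4 + 4 + 3 + 2 + 4 + 3 + 2 + 6 = 38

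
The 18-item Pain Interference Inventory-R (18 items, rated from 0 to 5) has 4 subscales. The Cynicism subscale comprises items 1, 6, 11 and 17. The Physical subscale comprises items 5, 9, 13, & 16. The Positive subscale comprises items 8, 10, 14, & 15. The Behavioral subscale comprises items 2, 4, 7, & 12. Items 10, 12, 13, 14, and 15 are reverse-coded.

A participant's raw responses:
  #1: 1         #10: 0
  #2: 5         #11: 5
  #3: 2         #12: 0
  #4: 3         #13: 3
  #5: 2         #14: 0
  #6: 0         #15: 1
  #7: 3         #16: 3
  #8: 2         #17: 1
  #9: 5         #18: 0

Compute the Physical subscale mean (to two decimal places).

Physical items: 5, 9, 13, 16.
Of these, item 13 is reverse-coded; reverse-coded value = 5 − response.
  item 5: 2
  item 9: 5
  item 13: 5 − 3 = 2
  item 16: 3
Sum = 2 + 5 + 2 + 3 = 12
Mean = 12 / 4 = 3.00

3.00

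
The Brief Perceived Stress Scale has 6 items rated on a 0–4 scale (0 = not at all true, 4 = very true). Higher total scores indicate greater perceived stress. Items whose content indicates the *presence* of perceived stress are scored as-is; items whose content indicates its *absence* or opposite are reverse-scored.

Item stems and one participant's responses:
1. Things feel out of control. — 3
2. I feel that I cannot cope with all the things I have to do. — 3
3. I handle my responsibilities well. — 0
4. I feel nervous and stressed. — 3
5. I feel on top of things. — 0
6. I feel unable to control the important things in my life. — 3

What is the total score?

Items 3, 5 describe the absence/opposite of perceived stress → reverse-score.
on a 0–4 scale, reversed = 4 − raw.
  item 1: 3
  item 2: 3
  item 3: 4 − 0 = 4
  item 4: 3
  item 5: 4 − 0 = 4
  item 6: 3
Total = 3 + 3 + 4 + 3 + 4 + 3 = 20

20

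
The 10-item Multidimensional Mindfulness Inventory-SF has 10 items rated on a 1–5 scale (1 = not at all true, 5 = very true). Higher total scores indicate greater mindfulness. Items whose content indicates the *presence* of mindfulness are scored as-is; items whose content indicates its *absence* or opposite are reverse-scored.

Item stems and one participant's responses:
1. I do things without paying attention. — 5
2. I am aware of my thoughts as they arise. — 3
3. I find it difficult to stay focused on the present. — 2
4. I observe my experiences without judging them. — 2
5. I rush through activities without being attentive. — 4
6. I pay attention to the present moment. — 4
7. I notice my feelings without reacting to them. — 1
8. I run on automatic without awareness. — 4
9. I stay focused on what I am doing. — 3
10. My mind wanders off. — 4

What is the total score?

Items 1, 3, 5, 8, 10 describe the absence/opposite of mindfulness → reverse-score.
reverse-coded value = 6 − response.
  item 1: 6 − 5 = 1
  item 2: 3
  item 3: 6 − 2 = 4
  item 4: 2
  item 5: 6 − 4 = 2
  item 6: 4
  item 7: 1
  item 8: 6 − 4 = 2
  item 9: 3
  item 10: 6 − 4 = 2
Total = 1 + 3 + 4 + 2 + 2 + 4 + 1 + 2 + 3 + 2 = 24

24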